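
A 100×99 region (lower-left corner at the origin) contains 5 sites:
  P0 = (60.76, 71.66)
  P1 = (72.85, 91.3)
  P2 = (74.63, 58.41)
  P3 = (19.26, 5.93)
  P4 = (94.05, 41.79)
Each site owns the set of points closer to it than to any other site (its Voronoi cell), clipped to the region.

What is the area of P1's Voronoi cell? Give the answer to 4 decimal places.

Area of P1's cell: 996.8655

1. box [0,100]×[0,99]: [(0, 0) (100, 0) (100, 99) (0, 99)]
2. ⊥bis P1·P0 via (66.805,81.48): [(100, 61.0458) (100, 99) (38.3441, 99)]  |A|=1170.0508
3. ⊥bis P1·P2 via (73.74,74.855): [(77.2579, 75.0454) (100, 76.2762) (100, 99) (38.3441, 99)]  |A|=996.8655
4. ⊥bis P1·P3 via (46.055,48.615): [(77.2579, 75.0454) (100, 76.2762) (100, 99) (38.3441, 99)]  |A|=996.8655
5. ⊥bis P1·P4 via (83.45,66.545): [(77.2579, 75.0454) (100, 76.2762) (100, 99) (38.3441, 99)]  |A|=996.8655
6. canonical 4-gon: [(77.2579, 75.0454) (100, 76.2762) (100, 99) (38.3441, 99)]
7. shoelace: 996.8655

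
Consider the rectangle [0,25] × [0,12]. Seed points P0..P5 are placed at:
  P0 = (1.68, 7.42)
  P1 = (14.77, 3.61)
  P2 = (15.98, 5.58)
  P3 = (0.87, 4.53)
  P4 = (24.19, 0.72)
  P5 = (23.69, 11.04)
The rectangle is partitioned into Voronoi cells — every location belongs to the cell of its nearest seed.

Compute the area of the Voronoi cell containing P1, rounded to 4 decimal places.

1. box [0,25]×[0,12]: [(0, 0) (25, 0) (25, 12) (0, 12)]
2. ⊥bis P1·P0 via (8.225,5.515): [(6.6198, 0) (25, 0) (25, 12) (10.1125, 12)]  |A|=199.606
3. ⊥bis P1·P2 via (15.375,4.595): [(9.0822, 8.4601) (6.6198, 0) (22.8561, 0)]  |A|=68.6806
4. ⊥bis P1·P3 via (7.82,4.07): [(9.0822, 8.4601) (7.8246, 4.1393) (7.5506, 0) (22.8561, 0)]  |A|=66.7541
5. ⊥bis P1·P4 via (19.48,2.165): [(19.4564, 2.0881) (9.0822, 8.4601) (7.8246, 4.1393) (7.5506, 0) (18.8158, 0)]  |A|=62.5357
6. ⊥bis P1·P5 via (19.23,7.325): [(19.4564, 2.0881) (9.0822, 8.4601) (7.8246, 4.1393) (7.5506, 0) (18.8158, 0)]  |A|=62.5357
7. canonical 5-gon: [(19.4564, 2.0881) (9.0822, 8.4601) (7.8246, 4.1393) (7.5506, 0) (18.8158, 0)]
8. shoelace: 62.5357

Area of P1's cell: 62.5357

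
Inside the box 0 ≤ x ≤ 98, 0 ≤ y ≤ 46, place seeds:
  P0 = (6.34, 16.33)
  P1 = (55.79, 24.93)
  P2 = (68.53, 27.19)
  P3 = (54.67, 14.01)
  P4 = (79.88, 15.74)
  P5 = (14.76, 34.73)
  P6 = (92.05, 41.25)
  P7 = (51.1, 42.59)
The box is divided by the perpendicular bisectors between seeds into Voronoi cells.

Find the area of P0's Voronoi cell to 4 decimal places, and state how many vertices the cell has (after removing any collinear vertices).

Area of P0's cell: 707.6608 (4 vertices)

1. box [0,98]×[0,46]: [(0, 0) (98, 0) (98, 46) (0, 46)]
2. ⊥bis P0·P1 via (31.065,20.63): [(0, 0) (34.6528, 0) (26.6528, 46) (0, 46)]  |A|=1410.03
3. ⊥bis P0·P2 via (37.435,21.76): [(0, 0) (34.6528, 0) (26.6528, 46) (0, 46)]  |A|=1410.03
4. ⊥bis P0·P3 via (30.505,15.17): [(0, 0) (29.7768, 0) (30.8315, 21.9724) (26.6528, 46) (0, 46)]  |A|=1356.4609
5. ⊥bis P0·P4 via (43.11,16.035): [(0, 0) (29.7768, 0) (30.8315, 21.9724) (26.6528, 46) (0, 46)]  |A|=1356.4609
6. ⊥bis P0·P5 via (10.55,25.53): [(0, 30.3578) (0, 0) (29.7768, 0) (30.5627, 16.372)]  |A|=707.6608
7. ⊥bis P0·P6 via (49.195,28.79): [(0, 30.3578) (0, 0) (29.7768, 0) (30.5627, 16.372)]  |A|=707.6608
8. ⊥bis P0·P7 via (28.72,29.46): [(0, 30.3578) (0, 0) (29.7768, 0) (30.5627, 16.372)]  |A|=707.6608
9. canonical 4-gon: [(0, 30.3578) (0, 0) (29.7768, 0) (30.5627, 16.372)]
10. shoelace: 707.6608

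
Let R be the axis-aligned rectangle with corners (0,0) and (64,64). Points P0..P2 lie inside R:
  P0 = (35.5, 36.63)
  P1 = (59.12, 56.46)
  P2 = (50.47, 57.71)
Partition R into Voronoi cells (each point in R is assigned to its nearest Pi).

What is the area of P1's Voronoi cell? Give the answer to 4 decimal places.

Area of P1's cell: 313.0826

1. box [0,64]×[0,64]: [(0, 0) (64, 0) (64, 64) (0, 64)]
2. ⊥bis P1·P0 via (47.31,46.545): [(64, 26.6651) (64, 64) (32.6558, 64)]  |A|=585.1162
3. ⊥bis P1·P2 via (54.795,57.085): [(52.3964, 40.4865) (64, 26.6651) (64, 64) (55.7943, 64)]  |A|=313.0826
4. canonical 4-gon: [(52.3964, 40.4865) (64, 26.6651) (64, 64) (55.7943, 64)]
5. shoelace: 313.0826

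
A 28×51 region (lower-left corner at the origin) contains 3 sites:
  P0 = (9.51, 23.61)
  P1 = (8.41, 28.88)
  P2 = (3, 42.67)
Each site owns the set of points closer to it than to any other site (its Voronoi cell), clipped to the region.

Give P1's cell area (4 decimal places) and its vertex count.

Area of P1's cell: 328.5029 (4 vertices)

1. box [0,28]×[0,51]: [(0, 0) (28, 0) (28, 51) (0, 51)]
2. ⊥bis P1·P0 via (8.96,26.245): [(0, 24.3748) (28, 30.2192) (28, 51) (0, 51)]  |A|=663.6842
3. ⊥bis P1·P2 via (5.705,35.775): [(0, 33.5369) (0, 24.3748) (28, 30.2192) (28, 44.5216)]  |A|=328.5029
4. canonical 4-gon: [(0, 33.5369) (0, 24.3748) (28, 30.2192) (28, 44.5216)]
5. shoelace: 328.5029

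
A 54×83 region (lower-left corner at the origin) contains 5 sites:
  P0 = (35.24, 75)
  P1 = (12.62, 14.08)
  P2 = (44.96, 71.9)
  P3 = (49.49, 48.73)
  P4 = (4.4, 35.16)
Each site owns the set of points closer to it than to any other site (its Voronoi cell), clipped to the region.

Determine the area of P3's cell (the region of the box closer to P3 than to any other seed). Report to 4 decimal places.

Area of P3's cell: 1014.7100

1. box [0,54]×[0,83]: [(0, 0) (54, 0) (54, 83) (0, 83)]
2. ⊥bis P3·P0 via (42.365,61.865): [(0, 38.8844) (0, 0) (54, 0) (54, 68.1763)]  |A|=2890.6389
3. ⊥bis P3·P1 via (31.055,31.405): [(15.9135, 47.5166) (54, 6.9899) (54, 68.1763)]  |A|=1165.1869
4. ⊥bis P3·P2 via (47.225,60.315): [(35.1585, 57.9559) (15.9135, 47.5166) (54, 6.9899) (54, 61.6396)]  |A|=1103.6057
5. ⊥bis P3·P4 via (26.945,41.945): [(35.1585, 57.9559) (23.9554, 51.8788) (29.6752, 32.8732) (54, 6.9899) (54, 61.6396)]  |A|=1014.71
6. canonical 5-gon: [(35.1585, 57.9559) (23.9554, 51.8788) (29.6752, 32.8732) (54, 6.9899) (54, 61.6396)]
7. shoelace: 1014.71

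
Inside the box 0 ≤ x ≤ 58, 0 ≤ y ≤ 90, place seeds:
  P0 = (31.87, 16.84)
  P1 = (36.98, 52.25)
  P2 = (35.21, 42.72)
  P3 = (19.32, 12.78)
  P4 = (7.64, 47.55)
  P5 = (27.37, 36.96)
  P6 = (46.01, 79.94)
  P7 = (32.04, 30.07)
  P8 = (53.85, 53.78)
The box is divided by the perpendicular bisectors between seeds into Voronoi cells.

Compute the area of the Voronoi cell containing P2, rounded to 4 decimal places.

Area of P2's cell: 256.2556

1. box [0,58]×[0,90]: [(0, 0) (58, 0) (58, 90) (0, 90)]
2. ⊥bis P2·P0 via (33.54,29.78): [(0, 34.1086) (58, 26.6233) (58, 90) (0, 90)]  |A|=3458.7767
3. ⊥bis P2·P1 via (36.095,47.485): [(0, 54.1889) (0, 34.1086) (58, 26.6233) (58, 43.4166)]  |A|=1069.3361
4. ⊥bis P2·P3 via (27.265,27.75): [(0, 54.1889) (0, 42.2203) (20.1949, 31.5023) (58, 26.6233) (58, 43.4166)]  |A|=987.4282
5. ⊥bis P2·P4 via (21.425,45.135): [(22.286, 50.0497) (19.1352, 32.0647) (20.1949, 31.5023) (58, 26.6233) (58, 43.4166)]  |A|=665.9893
6. ⊥bis P2·P5 via (31.29,39.84): [(24.0265, 49.7265) (39.2195, 29.047) (58, 26.6233) (58, 43.4166)]  |A|=461.0374
7. ⊥bis P2·P6 via (40.61,61.33): [(24.0265, 49.7265) (39.2195, 29.047) (58, 26.6233) (58, 43.4166)]  |A|=461.0374
8. ⊥bis P2·P7 via (33.625,36.395): [(24.0265, 49.7265) (33.8653, 36.3348) (58, 30.2868) (58, 43.4166)]  |A|=354.8829
9. ⊥bis P2·P8 via (44.53,48.25): [(46.0848, 45.6296) (24.0265, 49.7265) (33.8653, 36.3348) (54.6974, 31.1144)]  |A|=256.2556
10. canonical 4-gon: [(46.0848, 45.6296) (24.0265, 49.7265) (33.8653, 36.3348) (54.6974, 31.1144)]
11. shoelace: 256.2556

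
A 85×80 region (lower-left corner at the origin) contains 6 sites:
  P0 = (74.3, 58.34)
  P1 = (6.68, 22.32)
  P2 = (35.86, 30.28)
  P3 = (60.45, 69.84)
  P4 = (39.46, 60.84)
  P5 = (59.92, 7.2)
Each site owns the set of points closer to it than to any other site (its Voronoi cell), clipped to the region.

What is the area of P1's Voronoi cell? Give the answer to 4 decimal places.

1. box [0,85]×[0,80]: [(0, 0) (85, 0) (85, 80) (0, 80)]
2. ⊥bis P1·P0 via (40.49,40.33): [(0, 0) (61.9731, 0) (19.3585, 80) (0, 80)]  |A|=3253.2628
3. ⊥bis P1·P2 via (21.27,26.3): [(0, 0) (28.4444, 0) (6.6212, 80) (0, 80)]  |A|=1402.6226
4. ⊥bis P1·P3 via (33.565,46.08): [(0, 0) (28.4444, 0) (7.9756, 75.035) (3.5877, 80) (0, 80)]  |A|=1395.092
5. ⊥bis P1·P4 via (23.07,41.58): [(0, 61.2123) (0, 0) (28.4444, 0) (15.2975, 48.1943)]  |A|=1153.6245
6. ⊥bis P1·P5 via (33.3,14.76): [(0, 61.2123) (0, 0) (28.4444, 0) (15.2975, 48.1943)]  |A|=1153.6245
7. canonical 4-gon: [(0, 61.2123) (0, 0) (28.4444, 0) (15.2975, 48.1943)]
8. shoelace: 1153.6245

Area of P1's cell: 1153.6245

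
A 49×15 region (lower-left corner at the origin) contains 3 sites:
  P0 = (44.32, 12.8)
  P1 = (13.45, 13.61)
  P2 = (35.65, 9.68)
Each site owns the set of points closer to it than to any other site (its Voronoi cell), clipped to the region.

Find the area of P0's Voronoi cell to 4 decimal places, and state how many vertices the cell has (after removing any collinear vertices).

1. box [0,49]×[0,15]: [(0, 0) (49, 0) (49, 15) (0, 15)]
2. ⊥bis P0·P1 via (28.885,13.205): [(28.5385, 0) (49, 0) (49, 15) (28.9321, 15)]  |A|=303.9704
3. ⊥bis P0·P2 via (39.985,11.24): [(44.0298, 0) (49, 0) (49, 15) (38.6319, 15)]  |A|=115.0368
4. canonical 4-gon: [(44.0298, 0) (49, 0) (49, 15) (38.6319, 15)]
5. shoelace: 115.0368

Area of P0's cell: 115.0368 (4 vertices)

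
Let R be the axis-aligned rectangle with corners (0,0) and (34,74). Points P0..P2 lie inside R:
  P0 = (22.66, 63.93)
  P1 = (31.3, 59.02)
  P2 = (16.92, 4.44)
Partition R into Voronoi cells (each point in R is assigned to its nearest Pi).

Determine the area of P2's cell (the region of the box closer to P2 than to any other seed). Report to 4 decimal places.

Area of P2's cell: 1130.6797

1. box [0,34]×[0,74]: [(0, 0) (34, 0) (34, 74) (0, 74)]
2. ⊥bis P2·P0 via (19.79,34.185): [(0, 36.0945) (0, 0) (34, 0) (34, 32.8139)]  |A|=1171.4427
3. ⊥bis P2·P1 via (24.11,31.73): [(11.9039, 34.9459) (0, 36.0945) (0, 0) (34, 0) (34, 29.1243)]  |A|=1130.6797
4. canonical 5-gon: [(11.9039, 34.9459) (0, 36.0945) (0, 0) (34, 0) (34, 29.1243)]
5. shoelace: 1130.6797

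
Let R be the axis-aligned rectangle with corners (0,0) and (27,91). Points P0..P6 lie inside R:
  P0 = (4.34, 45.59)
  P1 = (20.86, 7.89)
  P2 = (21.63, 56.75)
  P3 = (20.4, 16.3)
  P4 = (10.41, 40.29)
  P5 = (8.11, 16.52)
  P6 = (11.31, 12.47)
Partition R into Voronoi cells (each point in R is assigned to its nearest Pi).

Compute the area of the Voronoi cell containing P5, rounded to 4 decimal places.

1. box [0,27]×[0,91]: [(0, 0) (27, 0) (27, 91) (0, 91)]
2. ⊥bis P5·P0 via (6.225,31.055): [(0, 30.2477) (0, 0) (27, 0) (27, 33.7492)]  |A|=863.9588
3. ⊥bis P5·P1 via (14.485,12.205): [(0, 30.2477) (0, 0) (6.2239, 0) (27, 30.6947) (27, 33.7492)]  |A|=545.1004
4. ⊥bis P5·P2 via (14.87,36.635): [(24.4434, 33.4177) (0, 30.2477) (0, 0) (6.2239, 0) (27, 30.6947) (27, 32.5585)]  |A|=543.5782
5. ⊥bis P5·P3 via (14.255,16.41): [(14.5365, 32.1329) (0, 30.2477) (0, 0) (6.2239, 0) (14.1714, 11.7417)]  |A|=398.7297
6. ⊥bis P5·P4 via (9.26,28.405): [(14.4607, 27.9018) (0, 29.301) (0, 0) (6.2239, 0) (14.1714, 11.7417)]  |A|=361.2035
7. ⊥bis P5·P6 via (9.71,14.495): [(14.2854, 18.1102) (14.4607, 27.9018) (0, 29.301) (0, 6.8229)]  |A|=231.4742
8. canonical 4-gon: [(14.2854, 18.1102) (14.4607, 27.9018) (0, 29.301) (0, 6.8229)]
9. shoelace: 231.4742

Area of P5's cell: 231.4742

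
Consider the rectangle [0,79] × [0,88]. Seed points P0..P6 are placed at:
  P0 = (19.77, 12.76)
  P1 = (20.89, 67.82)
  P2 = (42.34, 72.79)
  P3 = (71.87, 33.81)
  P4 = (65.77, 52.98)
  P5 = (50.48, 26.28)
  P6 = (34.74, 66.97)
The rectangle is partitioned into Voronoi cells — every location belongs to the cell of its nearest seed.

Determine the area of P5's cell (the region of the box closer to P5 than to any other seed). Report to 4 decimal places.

1. box [0,79]×[0,88]: [(0, 0) (79, 0) (79, 88) (0, 88)]
2. ⊥bis P5·P0 via (35.125,19.52): [(43.7186, 0) (79, 0) (79, 88) (4.9769, 88)]  |A|=4809.3987
3. ⊥bis P5·P1 via (35.685,47.05): [(26.0321, 40.174) (43.7186, 0) (79, 0) (79, 77.9044)]  |A|=2771.9118
4. ⊥bis P5·P2 via (46.41,49.535): [(36.8165, 47.856) (26.0321, 40.174) (43.7186, 0) (79, 0) (79, 55.2388)]  |A|=2293.8543
5. ⊥bis P5·P3 via (61.175,30.045): [(53.8552, 50.838) (36.8165, 47.856) (26.0321, 40.174) (43.7186, 0) (71.7519, 0)]  |A|=1415.1283
6. ⊥bis P5·P4 via (58.125,39.63): [(57.7189, 39.8626) (42.135, 48.7868) (36.8165, 47.856) (26.0321, 40.174) (43.7186, 0) (71.7519, 0)]  |A|=1346.8487
7. ⊥bis P5·P6 via (42.61,46.625): [(57.7189, 39.8626) (44.5796, 47.3869) (26.1495, 40.2576) (26.0321, 40.174) (43.7186, 0) (71.7519, 0)]  |A|=1309.9929
8. canonical 6-gon: [(57.7189, 39.8626) (44.5796, 47.3869) (26.1495, 40.2576) (26.0321, 40.174) (43.7186, 0) (71.7519, 0)]
9. shoelace: 1309.9929

Area of P5's cell: 1309.9929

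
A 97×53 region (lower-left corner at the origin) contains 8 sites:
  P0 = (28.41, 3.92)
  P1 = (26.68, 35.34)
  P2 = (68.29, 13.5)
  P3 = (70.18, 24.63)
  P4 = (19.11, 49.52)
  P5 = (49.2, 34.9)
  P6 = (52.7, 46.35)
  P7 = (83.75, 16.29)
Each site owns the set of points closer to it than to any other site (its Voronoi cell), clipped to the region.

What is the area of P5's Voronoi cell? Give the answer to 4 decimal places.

1. box [0,97]×[0,53]: [(0, 0) (97, 0) (97, 53) (0, 53)]
2. ⊥bis P5·P0 via (38.805,19.41): [(0, 45.4512) (67.7286, 0) (97, 0) (97, 53) (0, 53)]  |A|=3601.8272
3. ⊥bis P5·P1 via (37.94,35.12): [(37.6482, 20.1863) (67.7286, 0) (97, 0) (97, 53) (38.2893, 53)]  |A|=2831.5198
4. ⊥bis P5·P2 via (58.745,24.2): [(37.6482, 20.1863) (47.1201, 13.8299) (91.03, 53) (38.2893, 53)]  |A|=1190.3682
5. ⊥bis P5·P3 via (59.69,29.765): [(37.6482, 20.1863) (47.1201, 13.8299) (55.5867, 21.3826) (71.0639, 53) (38.2893, 53)]  |A|=874.7302
6. ⊥bis P5·P4 via (34.155,42.21): [(38.2429, 50.6235) (37.6482, 20.1863) (47.1201, 13.8299) (55.5867, 21.3826) (71.0639, 53) (39.3976, 53)]  |A|=873.4133
7. ⊥bis P5·P6 via (50.95,40.625): [(38.1242, 44.5456) (37.6482, 20.1863) (47.1201, 13.8299) (55.5867, 21.3826) (63.1766, 36.8876)]  |A|=504.1576
8. ⊥bis P5·P7 via (66.475,25.595): [(38.1242, 44.5456) (37.6482, 20.1863) (47.1201, 13.8299) (55.5867, 21.3826) (63.1766, 36.8876)]  |A|=504.1576
9. canonical 5-gon: [(38.1242, 44.5456) (37.6482, 20.1863) (47.1201, 13.8299) (55.5867, 21.3826) (63.1766, 36.8876)]
10. shoelace: 504.1576

Area of P5's cell: 504.1576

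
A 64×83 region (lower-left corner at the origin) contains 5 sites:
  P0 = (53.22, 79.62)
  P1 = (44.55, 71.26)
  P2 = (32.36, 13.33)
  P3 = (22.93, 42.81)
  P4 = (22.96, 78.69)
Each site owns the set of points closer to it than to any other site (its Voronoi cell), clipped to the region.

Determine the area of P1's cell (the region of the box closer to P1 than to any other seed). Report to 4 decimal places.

1. box [0,64]×[0,83]: [(0, 0) (64, 0) (64, 83) (0, 83)]
2. ⊥bis P1·P0 via (48.885,75.44): [(0, 0) (64, 0) (64, 59.7645) (41.5953, 83) (0, 83)]  |A|=5051.7081
3. ⊥bis P1·P2 via (38.455,42.295): [(0, 50.3869) (64, 36.9197) (64, 59.7645) (41.5953, 83) (0, 83)]  |A|=2257.8968
4. ⊥bis P1·P3 via (33.74,57.035): [(0, 82.675) (58.7587, 38.0226) (64, 36.9197) (64, 59.7645) (41.5953, 83) (0, 83)]  |A|=1309.2945
5. ⊥bis P1·P4 via (33.755,74.975): [(28.8579, 60.7451) (58.7587, 38.0226) (64, 36.9197) (64, 59.7645) (41.5953, 83) (36.5167, 83)]  |A|=898.2666
6. canonical 6-gon: [(28.8579, 60.7451) (58.7587, 38.0226) (64, 36.9197) (64, 59.7645) (41.5953, 83) (36.5167, 83)]
7. shoelace: 898.2666

Area of P1's cell: 898.2666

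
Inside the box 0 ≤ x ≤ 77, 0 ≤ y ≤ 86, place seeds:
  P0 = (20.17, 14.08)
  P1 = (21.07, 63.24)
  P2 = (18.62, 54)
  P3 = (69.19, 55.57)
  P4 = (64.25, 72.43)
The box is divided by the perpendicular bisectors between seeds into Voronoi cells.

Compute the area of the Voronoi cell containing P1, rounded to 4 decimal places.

Area of P1's cell: 1170.0644

1. box [0,77]×[0,86]: [(0, 0) (77, 0) (77, 86) (0, 86)]
2. ⊥bis P1·P0 via (20.62,38.66): [(0, 39.0375) (77, 37.6278) (77, 86) (0, 86)]  |A|=3670.3851
3. ⊥bis P1·P2 via (19.845,58.62): [(0, 63.8819) (77, 43.4653) (77, 86) (0, 86)]  |A|=2489.1329
4. ⊥bis P1·P3 via (45.13,59.405): [(0, 63.8819) (43.9847, 52.2193) (49.3691, 86) (0, 86)]  |A|=1320.2877
5. ⊥bis P1·P4 via (42.66,67.835): [(0, 63.8819) (43.9847, 52.2193) (44.8406, 57.5893) (38.7939, 86) (0, 86)]  |A|=1170.0644
6. canonical 5-gon: [(0, 63.8819) (43.9847, 52.2193) (44.8406, 57.5893) (38.7939, 86) (0, 86)]
7. shoelace: 1170.0644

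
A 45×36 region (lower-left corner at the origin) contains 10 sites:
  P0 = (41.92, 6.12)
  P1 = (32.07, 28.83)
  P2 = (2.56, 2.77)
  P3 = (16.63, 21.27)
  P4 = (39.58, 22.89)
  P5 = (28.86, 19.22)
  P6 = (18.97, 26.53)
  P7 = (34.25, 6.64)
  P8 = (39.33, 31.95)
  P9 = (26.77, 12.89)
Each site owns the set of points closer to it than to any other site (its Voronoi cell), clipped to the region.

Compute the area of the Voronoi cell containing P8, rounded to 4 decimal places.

1. box [0,45]×[0,36]: [(0, 0) (45, 0) (45, 36) (0, 36)]
2. ⊥bis P8·P0 via (40.625,19.035): [(0, 14.9615) (45, 19.4737) (45, 36) (0, 36)]  |A|=845.2085
3. ⊥bis P8·P1 via (35.7,30.39): [(40.5817, 19.0307) (45, 19.4737) (45, 36) (33.2891, 36)]  |A|=135.8723
4. ⊥bis P8·P2 via (20.945,17.36): [(40.5817, 19.0307) (45, 19.4737) (45, 36) (33.2891, 36)]  |A|=135.8723
5. ⊥bis P8·P3 via (27.98,26.61): [(40.5817, 19.0307) (45, 19.4737) (45, 36) (33.2891, 36)]  |A|=135.8723
6. ⊥bis P8·P4 via (39.455,27.42): [(37.0054, 27.3524) (45, 27.573) (45, 36) (33.2891, 36)]  |A|=84.3208
7. ⊥bis P8·P5 via (34.095,25.585): [(37.0054, 27.3524) (45, 27.573) (45, 36) (33.2891, 36)]  |A|=84.3208
8. ⊥bis P8·P6 via (29.15,29.24): [(37.0054, 27.3524) (45, 27.573) (45, 36) (33.2891, 36)]  |A|=84.3208
9. ⊥bis P8·P7 via (36.79,19.295): [(37.0054, 27.3524) (45, 27.573) (45, 36) (33.2891, 36)]  |A|=84.3208
10. ⊥bis P8·P9 via (33.05,22.42): [(37.0054, 27.3524) (45, 27.573) (45, 36) (33.2891, 36)]  |A|=84.3208
11. canonical 4-gon: [(37.0054, 27.3524) (45, 27.573) (45, 36) (33.2891, 36)]
12. shoelace: 84.3208

Area of P8's cell: 84.3208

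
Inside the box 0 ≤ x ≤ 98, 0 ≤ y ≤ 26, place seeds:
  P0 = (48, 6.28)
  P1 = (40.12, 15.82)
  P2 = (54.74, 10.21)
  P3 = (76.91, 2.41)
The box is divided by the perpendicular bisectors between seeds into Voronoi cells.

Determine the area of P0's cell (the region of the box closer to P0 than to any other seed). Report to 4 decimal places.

Area of P0's cell: 181.1885

1. box [0,98]×[0,26]: [(0, 0) (98, 0) (98, 26) (0, 26)]
2. ⊥bis P0·P1 via (44.06,11.05): [(30.6822, 0) (98, 0) (98, 26) (62.1594, 26)]  |A|=1341.0595
3. ⊥bis P0·P2 via (51.37,8.245): [(47.8899, 14.2135) (30.6822, 0) (56.1775, 0)]  |A|=181.1885
4. ⊥bis P0·P3 via (62.455,4.345): [(47.8899, 14.2135) (30.6822, 0) (56.1775, 0)]  |A|=181.1885
5. canonical 3-gon: [(47.8899, 14.2135) (30.6822, 0) (56.1775, 0)]
6. shoelace: 181.1885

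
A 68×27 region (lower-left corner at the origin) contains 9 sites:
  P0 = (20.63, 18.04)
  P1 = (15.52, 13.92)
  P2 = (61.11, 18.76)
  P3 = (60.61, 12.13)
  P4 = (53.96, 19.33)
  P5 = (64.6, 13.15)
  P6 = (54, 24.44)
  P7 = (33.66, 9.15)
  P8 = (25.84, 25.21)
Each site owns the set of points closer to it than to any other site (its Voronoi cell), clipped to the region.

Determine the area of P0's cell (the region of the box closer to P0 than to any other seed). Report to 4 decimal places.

Area of P0's cell: 145.0948

1. box [0,68]×[0,27]: [(0, 0) (68, 0) (68, 27) (0, 27)]
2. ⊥bis P0·P1 via (18.075,15.98): [(30.9591, 0) (68, 0) (68, 27) (9.19, 27)]  |A|=1293.9877
3. ⊥bis P0·P2 via (40.87,18.4): [(30.9591, 0) (41.1973, 0) (40.717, 27) (9.19, 27)]  |A|=563.8308
4. ⊥bis P0·P3 via (40.62,15.085): [(30.9591, 0) (38.3901, 0) (40.8958, 16.9506) (40.717, 27) (9.19, 27)]  |A|=540.039
5. ⊥bis P0·P4 via (37.295,18.685): [(30.9591, 0) (38.0182, 0) (36.9732, 27) (9.19, 27)]  |A|=470.371
6. ⊥bis P0·P5 via (42.615,15.595): [(30.9591, 0) (38.0182, 0) (36.9732, 27) (9.19, 27)]  |A|=470.371
7. ⊥bis P0·P6 via (37.315,21.24): [(30.9591, 0) (38.0182, 0) (37.1661, 22.0166) (36.2103, 27) (9.19, 27)]  |A|=468.4702
8. ⊥bis P0·P7 via (27.145,13.595): [(23.8691, 8.7936) (36.228, 26.9078) (36.2103, 27) (9.19, 27)]  |A|=246.701
9. ⊥bis P0·P8 via (23.235,21.625): [(23.8691, 8.7936) (29.5118, 17.064) (15.8379, 27) (9.19, 27)]  |A|=145.0948
10. canonical 4-gon: [(23.8691, 8.7936) (29.5118, 17.064) (15.8379, 27) (9.19, 27)]
11. shoelace: 145.0948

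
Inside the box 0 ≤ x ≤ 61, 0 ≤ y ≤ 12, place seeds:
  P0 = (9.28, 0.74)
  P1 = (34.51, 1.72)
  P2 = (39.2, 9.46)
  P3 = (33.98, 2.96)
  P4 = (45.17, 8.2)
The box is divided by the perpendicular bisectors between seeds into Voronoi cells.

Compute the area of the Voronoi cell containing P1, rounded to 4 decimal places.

Area of P1's cell: 32.5597

1. box [0,61]×[0,12]: [(0, 0) (61, 0) (61, 12) (0, 12)]
2. ⊥bis P1·P0 via (21.895,1.23): [(21.9428, 0) (61, 0) (61, 12) (21.4767, 12)]  |A|=471.4834
3. ⊥bis P1·P2 via (36.855,5.59): [(21.9428, 0) (46.0803, 0) (26.2764, 12) (21.4767, 12)]  |A|=173.6238
4. ⊥bis P1·P3 via (34.245,2.34): [(28.7703, 0) (46.0803, 0) (38.9205, 4.3384)]  |A|=37.5489
5. ⊥bis P1·P4 via (39.84,4.96): [(28.7703, 0) (42.8551, 0) (40.9744, 3.0939) (38.9205, 4.3384)]  |A|=32.5597
6. canonical 4-gon: [(28.7703, 0) (42.8551, 0) (40.9744, 3.0939) (38.9205, 4.3384)]
7. shoelace: 32.5597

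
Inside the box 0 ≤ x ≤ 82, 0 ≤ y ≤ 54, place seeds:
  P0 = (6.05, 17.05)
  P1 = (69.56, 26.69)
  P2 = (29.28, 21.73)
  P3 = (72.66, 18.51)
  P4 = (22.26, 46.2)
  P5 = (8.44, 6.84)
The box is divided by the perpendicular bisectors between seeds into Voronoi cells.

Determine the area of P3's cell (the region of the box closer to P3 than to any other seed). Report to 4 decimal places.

1. box [0,82]×[0,54]: [(0, 0) (82, 0) (82, 54) (0, 54)]
2. ⊥bis P3·P0 via (39.355,17.78): [(39.7447, 0) (82, 0) (82, 54) (38.5611, 54)]  |A|=2313.7428
3. ⊥bis P3·P1 via (71.11,22.6): [(39.5118, 10.6251) (39.7447, 0) (82, 0) (82, 26.727)]  |A|=792.2753
4. ⊥bis P3·P2 via (50.97,20.12): [(50.5765, 14.8183) (49.4765, 0) (82, 0) (82, 26.727)]  |A|=660.9005
5. ⊥bis P3·P4 via (47.46,32.355): [(50.5765, 14.8183) (49.4765, 0) (82, 0) (82, 26.727)]  |A|=660.9005
6. ⊥bis P3·P5 via (40.55,12.675): [(50.5765, 14.8183) (49.4765, 0) (82, 0) (82, 26.727)]  |A|=660.9005
7. canonical 4-gon: [(50.5765, 14.8183) (49.4765, 0) (82, 0) (82, 26.727)]
8. shoelace: 660.9005

Area of P3's cell: 660.9005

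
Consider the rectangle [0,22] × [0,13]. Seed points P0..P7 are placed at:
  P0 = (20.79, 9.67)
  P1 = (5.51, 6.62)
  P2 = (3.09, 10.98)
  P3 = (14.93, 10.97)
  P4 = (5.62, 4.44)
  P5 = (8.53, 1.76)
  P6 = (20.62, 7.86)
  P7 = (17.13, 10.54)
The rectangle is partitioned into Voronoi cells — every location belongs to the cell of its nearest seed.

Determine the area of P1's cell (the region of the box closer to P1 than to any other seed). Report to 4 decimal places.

Area of P1's cell: 37.3369

1. box [0,22]×[0,13]: [(0, 0) (22, 0) (22, 13) (0, 13)]
2. ⊥bis P1·P0 via (13.15,8.145): [(0, 0) (14.7758, 0) (12.1809, 13) (0, 13)]  |A|=175.2186
3. ⊥bis P1·P2 via (4.3,8.8): [(0, 6.4133) (0, 0) (14.7758, 0) (12.1809, 13) (11.8669, 13)]  |A|=136.1366
4. ⊥bis P1·P3 via (10.22,8.795): [(9.0104, 11.4145) (0, 6.4133) (0, 0) (14.2814, 0)]  |A|=110.4004
5. ⊥bis P1·P4 via (5.565,5.53): [(11.5874, 5.8339) (9.0104, 11.4145) (0, 6.4133) (0, 5.2492)]  |A|=38.3301
6. ⊥bis P1·P5 via (7.02,4.19): [(9.4956, 5.7283) (11.1589, 6.7619) (9.0104, 11.4145) (0, 6.4133) (0, 5.2492)]  |A|=37.3369
7. ⊥bis P1·P6 via (13.065,7.24): [(9.4956, 5.7283) (11.1589, 6.7619) (9.0104, 11.4145) (0, 6.4133) (0, 5.2492)]  |A|=37.3369
8. ⊥bis P1·P7 via (11.32,8.58): [(9.4956, 5.7283) (11.1589, 6.7619) (9.0104, 11.4145) (0, 6.4133) (0, 5.2492)]  |A|=37.3369
9. canonical 5-gon: [(9.4956, 5.7283) (11.1589, 6.7619) (9.0104, 11.4145) (0, 6.4133) (0, 5.2492)]
10. shoelace: 37.3369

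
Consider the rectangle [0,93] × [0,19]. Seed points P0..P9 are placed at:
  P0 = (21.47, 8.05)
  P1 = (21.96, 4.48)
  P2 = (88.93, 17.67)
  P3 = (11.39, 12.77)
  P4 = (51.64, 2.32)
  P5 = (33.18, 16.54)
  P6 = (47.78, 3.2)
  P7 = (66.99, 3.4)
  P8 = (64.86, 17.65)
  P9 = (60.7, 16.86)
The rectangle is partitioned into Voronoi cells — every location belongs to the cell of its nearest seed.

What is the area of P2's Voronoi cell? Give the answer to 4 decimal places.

1. box [0,93]×[0,19]: [(0, 0) (93, 0) (93, 19) (0, 19)]
2. ⊥bis P2·P0 via (55.2,12.86): [(57.0339, 0) (93, 0) (93, 19) (54.3244, 19)]  |A|=709.0962
3. ⊥bis P2·P1 via (55.445,11.075): [(55.4796, 10.8994) (57.6263, 0) (93, 0) (93, 19) (54.3244, 19)]  |A|=705.8679
4. ⊥bis P2·P3 via (50.16,15.22): [(55.4796, 10.8994) (57.6263, 0) (93, 0) (93, 19) (54.3244, 19)]  |A|=705.8679
5. ⊥bis P2·P4 via (70.285,9.995): [(74.3993, 0) (93, 0) (93, 19) (66.5782, 19)]  |A|=427.7135
6. ⊥bis P2·P5 via (61.055,17.105): [(74.3993, 0) (93, 0) (93, 19) (66.5782, 19)]  |A|=427.7135
7. ⊥bis P2·P6 via (68.355,10.435): [(74.3993, 0) (93, 0) (93, 19) (66.5782, 19)]  |A|=427.7135
8. ⊥bis P2·P7 via (77.96,10.535): [(84.8121, 0) (93, 0) (93, 19) (72.4543, 19)]  |A|=272.9697
9. ⊥bis P2·P8 via (76.895,17.66): [(76.8996, 12.1654) (84.8121, 0) (93, 0) (93, 19) (76.8939, 19)]  |A|=257.7982
10. ⊥bis P2·P9 via (74.815,17.265): [(76.8996, 12.1654) (84.8121, 0) (93, 0) (93, 19) (76.8939, 19)]  |A|=257.7982
11. canonical 5-gon: [(76.8996, 12.1654) (84.8121, 0) (93, 0) (93, 19) (76.8939, 19)]
12. shoelace: 257.7982

Area of P2's cell: 257.7982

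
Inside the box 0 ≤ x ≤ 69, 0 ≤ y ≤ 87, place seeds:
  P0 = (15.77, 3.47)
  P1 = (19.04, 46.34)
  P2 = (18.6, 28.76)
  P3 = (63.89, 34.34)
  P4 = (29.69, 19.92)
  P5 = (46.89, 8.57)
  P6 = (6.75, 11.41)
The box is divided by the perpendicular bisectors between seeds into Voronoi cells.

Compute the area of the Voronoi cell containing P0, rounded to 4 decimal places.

1. box [0,69]×[0,87]: [(0, 0) (69, 0) (69, 87) (0, 87)]
2. ⊥bis P0·P1 via (17.405,24.905): [(0, 26.2326) (0, 0) (69, 0) (69, 20.9695)]  |A|=1628.4719
3. ⊥bis P0·P2 via (17.185,16.115): [(0, 18.038) (0, 0) (69, 0) (69, 10.3168)]  |A|=978.2418
4. ⊥bis P0·P3 via (39.83,18.905): [(43.5096, 13.1692) (0, 18.038) (0, 0) (51.958, 0)]  |A|=734.537
5. ⊥bis P0·P4 via (22.73,11.695): [(17.5557, 16.0735) (0, 18.038) (0, 0) (36.5506, 0)]  |A|=452.0833
6. ⊥bis P0·P5 via (31.33,6.02): [(31.6349, 4.1597) (17.5557, 16.0735) (0, 18.038) (0, 0) (32.3166, 0)]  |A|=443.2772
7. ⊥bis P0·P6 via (11.26,7.44): [(31.6349, 4.1597) (18.3031, 15.4411) (4.7108, 0) (32.3166, 0)]  |A|=237.014
8. canonical 4-gon: [(31.6349, 4.1597) (18.3031, 15.4411) (4.7108, 0) (32.3166, 0)]
9. shoelace: 237.014

Area of P0's cell: 237.0140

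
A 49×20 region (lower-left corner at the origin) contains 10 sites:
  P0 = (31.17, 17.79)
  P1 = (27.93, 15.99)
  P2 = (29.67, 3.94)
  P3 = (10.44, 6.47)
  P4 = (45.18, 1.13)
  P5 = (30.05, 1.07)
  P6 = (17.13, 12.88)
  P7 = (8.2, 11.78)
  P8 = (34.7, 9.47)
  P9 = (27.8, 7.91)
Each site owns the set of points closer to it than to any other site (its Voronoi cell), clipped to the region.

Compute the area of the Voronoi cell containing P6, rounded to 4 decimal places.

1. box [0,49]×[0,20]: [(0, 0) (49, 0) (49, 20) (0, 20)]
2. ⊥bis P6·P0 via (24.15,15.335): [(0, 0) (29.5129, 0) (22.5186, 20) (0, 20)]  |A|=520.3146
3. ⊥bis P6·P1 via (22.53,14.435): [(0, 0) (26.6867, 0) (20.9275, 20) (0, 20)]  |A|=476.1423
4. ⊥bis P6·P2 via (23.4,8.41): [(0, 0) (17.4044, 0) (24.0161, 9.2742) (20.9275, 20) (0, 20)]  |A|=433.0989
5. ⊥bis P6·P3 via (13.785,9.675): [(19.8151, 3.3815) (24.0161, 9.2742) (20.9275, 20) (3.8921, 20)]  |A|=173.1808
6. ⊥bis P6·P4 via (31.155,7.005): [(19.8151, 3.3815) (24.0161, 9.2742) (20.9275, 20) (3.8921, 20)]  |A|=173.1808
7. ⊥bis P6·P5 via (23.59,6.975): [(19.8151, 3.3815) (24.0161, 9.2742) (20.9275, 20) (3.8921, 20)]  |A|=173.1808
8. ⊥bis P6·P7 via (12.665,12.33): [(12.8751, 10.6247) (19.8151, 3.3815) (24.0161, 9.2742) (20.9275, 20) (11.7202, 20)]  |A|=136.4855
9. ⊥bis P6·P8 via (25.915,11.175): [(12.8751, 10.6247) (19.8151, 3.3815) (24.0161, 9.2742) (20.9275, 20) (11.7202, 20)]  |A|=136.4855
10. ⊥bis P6·P9 via (22.465,10.395): [(12.8751, 10.6247) (19.4, 3.8148) (23.2241, 12.0247) (20.9275, 20) (11.7202, 20)]  |A|=125.8421
11. canonical 5-gon: [(12.8751, 10.6247) (19.4, 3.8148) (23.2241, 12.0247) (20.9275, 20) (11.7202, 20)]
12. shoelace: 125.8421

Area of P6's cell: 125.8421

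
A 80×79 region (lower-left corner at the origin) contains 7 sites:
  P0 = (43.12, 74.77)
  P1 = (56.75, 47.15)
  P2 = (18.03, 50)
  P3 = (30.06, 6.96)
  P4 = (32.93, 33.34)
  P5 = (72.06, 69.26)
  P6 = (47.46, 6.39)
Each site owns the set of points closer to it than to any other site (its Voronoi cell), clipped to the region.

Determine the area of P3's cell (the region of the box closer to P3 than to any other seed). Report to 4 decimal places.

1. box [0,80]×[0,79]: [(0, 0) (80, 0) (80, 79) (0, 79)]
2. ⊥bis P3·P0 via (36.59,40.865): [(0, 47.9121) (0, 0) (80, 0) (80, 32.5044)]  |A|=3216.6595
3. ⊥bis P3·P1 via (43.405,27.055): [(16.8992, 44.6574) (0, 47.9121) (0, 0) (80, 0) (80, 2.7524)]  |A|=2277.9737
4. ⊥bis P3·P2 via (24.045,28.48): [(36.1601, 31.8663) (0, 21.7592) (0, 0) (80, 0) (80, 2.7524)]  |A|=1728.3926
5. ⊥bis P3·P4 via (31.495,20.15): [(58.1731, 17.2476) (4.68, 23.0673) (0, 21.7592) (0, 0) (80, 0) (80, 2.7524)]  |A|=1401.4475
6. ⊥bis P3·P5 via (51.06,38.11): [(58.1731, 17.2476) (4.68, 23.0673) (0, 21.7592) (0, 0) (80, 0) (80, 2.7524)]  |A|=1401.4475
7. ⊥bis P3·P6 via (38.76,6.675): [(39.1741, 19.3146) (4.68, 23.0673) (0, 21.7592) (0, 0) (38.5413, 0)]  |A|=829.7454
8. canonical 5-gon: [(39.1741, 19.3146) (4.68, 23.0673) (0, 21.7592) (0, 0) (38.5413, 0)]
9. shoelace: 829.7454

Area of P3's cell: 829.7454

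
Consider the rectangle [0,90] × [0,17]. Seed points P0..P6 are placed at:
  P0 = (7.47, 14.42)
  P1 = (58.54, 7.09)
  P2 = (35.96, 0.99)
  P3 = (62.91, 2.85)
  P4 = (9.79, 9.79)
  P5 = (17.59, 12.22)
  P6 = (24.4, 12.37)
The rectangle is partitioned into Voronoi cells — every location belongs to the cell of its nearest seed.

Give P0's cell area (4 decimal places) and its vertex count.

Area of P0's cell: 77.5884 (4 vertices)

1. box [0,90]×[0,17]: [(0, 0) (90, 0) (90, 17) (0, 17)]
2. ⊥bis P0·P1 via (33.005,10.755): [(0, 0) (31.4614, 0) (33.9013, 17) (0, 17)]  |A|=555.5828
3. ⊥bis P0·P2 via (21.715,7.705): [(0, 0) (18.0829, 0) (26.0966, 17) (0, 17)]  |A|=375.5259
4. ⊥bis P0·P3 via (35.19,8.635): [(0, 0) (18.0829, 0) (26.0966, 17) (0, 17)]  |A|=375.5259
5. ⊥bis P0·P4 via (8.63,12.105): [(0, 7.7807) (18.3989, 17) (0, 17)]  |A|=84.8127
6. ⊥bis P0·P5 via (12.53,13.32): [(0, 7.7807) (12.7103, 14.1496) (13.33, 17) (0, 17)]  |A|=77.5884
7. ⊥bis P0·P6 via (15.935,13.395): [(0, 7.7807) (12.7103, 14.1496) (13.33, 17) (0, 17)]  |A|=77.5884
8. canonical 4-gon: [(0, 7.7807) (12.7103, 14.1496) (13.33, 17) (0, 17)]
9. shoelace: 77.5884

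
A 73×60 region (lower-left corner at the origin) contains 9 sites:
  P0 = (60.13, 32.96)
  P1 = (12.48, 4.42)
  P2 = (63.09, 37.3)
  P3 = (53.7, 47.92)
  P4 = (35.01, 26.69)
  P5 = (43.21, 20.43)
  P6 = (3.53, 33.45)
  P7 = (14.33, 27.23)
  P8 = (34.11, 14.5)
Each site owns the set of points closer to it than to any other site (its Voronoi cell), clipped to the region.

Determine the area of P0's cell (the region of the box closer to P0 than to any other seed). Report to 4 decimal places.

1. box [0,73]×[0,60]: [(0, 0) (73, 0) (73, 60) (0, 60)]
2. ⊥bis P0·P1 via (36.305,18.69): [(47.4994, 0) (73, 0) (73, 60) (11.5623, 60)]  |A|=2608.1479
3. ⊥bis P0·P2 via (61.61,35.13): [(47.4994, 0) (73, 0) (73, 27.3617) (25.1452, 60) (11.5623, 60)]  |A|=1827.1984
4. ⊥bis P0·P3 via (56.915,40.44): [(30.1644, 28.9423) (47.4994, 0) (73, 0) (73, 27.3617) (55.0192, 39.6251)]  |A|=1203.496
5. ⊥bis P0·P4 via (47.57,29.825): [(46.0826, 35.7841) (55.0144, 0) (73, 0) (73, 27.3617) (55.0192, 39.6251)]  |A|=779.3817
6. ⊥bis P0·P5 via (51.67,26.695): [(46.0826, 35.7841) (46.664, 33.455) (71.4388, 0) (73, 0) (73, 27.3617) (55.0192, 39.6251)]  |A|=504.6422
7. ⊥bis P0·P6 via (31.83,33.205): [(46.0826, 35.7841) (46.664, 33.455) (71.4388, 0) (73, 0) (73, 27.3617) (55.0192, 39.6251)]  |A|=504.6422
8. ⊥bis P0·P7 via (37.23,30.095): [(46.0826, 35.7841) (46.664, 33.455) (71.4388, 0) (73, 0) (73, 27.3617) (55.0192, 39.6251)]  |A|=504.6422
9. ⊥bis P0·P8 via (47.12,23.73): [(46.0826, 35.7841) (46.664, 33.455) (71.4388, 0) (73, 0) (73, 27.3617) (55.0192, 39.6251)]  |A|=504.6422
10. canonical 6-gon: [(46.0826, 35.7841) (46.664, 33.455) (71.4388, 0) (73, 0) (73, 27.3617) (55.0192, 39.6251)]
11. shoelace: 504.6422

Area of P0's cell: 504.6422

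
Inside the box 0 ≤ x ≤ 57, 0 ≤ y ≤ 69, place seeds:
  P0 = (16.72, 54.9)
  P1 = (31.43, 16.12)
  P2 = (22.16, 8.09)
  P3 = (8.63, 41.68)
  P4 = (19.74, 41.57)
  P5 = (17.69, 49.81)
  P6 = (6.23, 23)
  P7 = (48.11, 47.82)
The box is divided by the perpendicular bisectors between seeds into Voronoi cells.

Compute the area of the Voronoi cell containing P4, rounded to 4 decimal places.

1. box [0,57]×[0,69]: [(0, 0) (57, 0) (57, 69) (0, 69)]
2. ⊥bis P4·P0 via (18.23,48.235): [(0, 44.1049) (0, 0) (57, 0) (57, 57.0186)]  |A|=2882.019
3. ⊥bis P4·P1 via (25.585,28.845): [(0, 44.1049) (0, 17.093) (57, 43.2749) (57, 57.0186)]  |A|=1161.5337
4. ⊥bis P4·P2 via (20.95,24.83): [(0, 44.1049) (0, 23.3157) (16.0773, 24.4778) (57, 43.2749) (57, 57.0186)]  |A|=1111.5117
5. ⊥bis P4·P3 via (14.185,41.625): [(14.2415, 47.3314) (14.0137, 24.3286) (16.0773, 24.4778) (57, 43.2749) (57, 57.0186)]  |A|=802.4152
6. ⊥bis P4·P5 via (18.715,45.69): [(14.2142, 44.5703) (14.0137, 24.3286) (16.0773, 24.4778) (57, 43.2749) (57, 55.2148)]  |A|=704.9279
7. ⊥bis P4·P6 via (12.985,32.285): [(14.2142, 44.5703) (14.0846, 31.485) (20.7599, 26.6287) (57, 43.2749) (57, 55.2148)]  |A|=679.0006
8. ⊥bis P4·P7 via (33.925,44.695): [(32.9269, 49.2257) (14.2142, 44.5703) (14.0846, 31.485) (20.7599, 26.6287) (36.3295, 33.7803)]  |A|=359.5002
9. canonical 5-gon: [(32.9269, 49.2257) (14.2142, 44.5703) (14.0846, 31.485) (20.7599, 26.6287) (36.3295, 33.7803)]
10. shoelace: 359.5002

Area of P4's cell: 359.5002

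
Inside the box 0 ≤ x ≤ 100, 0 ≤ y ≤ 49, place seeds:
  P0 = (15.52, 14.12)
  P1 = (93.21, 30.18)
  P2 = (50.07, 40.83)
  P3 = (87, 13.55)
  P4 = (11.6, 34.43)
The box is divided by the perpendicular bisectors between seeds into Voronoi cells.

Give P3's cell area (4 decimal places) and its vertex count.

1. box [0,100]×[0,49]: [(0, 0) (100, 0) (100, 49) (0, 49)]
2. ⊥bis P3·P0 via (51.26,13.835): [(51.1497, 0) (100, 0) (100, 49) (51.5404, 49)]  |A|=2384.0928
3. ⊥bis P3·P1 via (90.105,21.865): [(51.4392, 36.3037) (51.1497, 0) (100, 0) (100, 18.17)]  |A|=1327.8976
4. ⊥bis P3·P2 via (68.535,27.19): [(70.1155, 29.3295) (51.1791, 3.6947) (51.1497, 0) (100, 0) (100, 18.17)]  |A|=1022.4837
5. ⊥bis P3·P4 via (49.3,23.99): [(70.1155, 29.3295) (51.1791, 3.6947) (51.1497, 0) (100, 0) (100, 18.17)]  |A|=1022.4837
6. canonical 5-gon: [(70.1155, 29.3295) (51.1791, 3.6947) (51.1497, 0) (100, 0) (100, 18.17)]
7. shoelace: 1022.4837

Area of P3's cell: 1022.4837 (5 vertices)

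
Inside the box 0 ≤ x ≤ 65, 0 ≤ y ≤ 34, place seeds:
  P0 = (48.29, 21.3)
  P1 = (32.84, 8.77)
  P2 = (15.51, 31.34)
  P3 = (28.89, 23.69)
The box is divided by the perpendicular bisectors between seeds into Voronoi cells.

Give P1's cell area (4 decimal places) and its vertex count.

1. box [0,65]×[0,34]: [(0, 0) (65, 0) (65, 34) (0, 34)]
2. ⊥bis P1·P0 via (40.565,15.035): [(0, 0) (52.7584, 0) (25.1843, 34) (0, 34)]  |A|=1325.0269
3. ⊥bis P1·P2 via (24.175,20.055): [(0, 1.4926) (0, 0) (52.7584, 0) (31.7665, 25.884)]  |A|=706.5066
4. ⊥bis P1·P3 via (30.865,16.23): [(13.0514, 11.5139) (0, 1.4926) (0, 0) (52.7584, 0) (38.0526, 18.1329)]  |A|=588.8095
5. canonical 5-gon: [(13.0514, 11.5139) (0, 1.4926) (0, 0) (52.7584, 0) (38.0526, 18.1329)]
6. shoelace: 588.8095

Area of P1's cell: 588.8095 (5 vertices)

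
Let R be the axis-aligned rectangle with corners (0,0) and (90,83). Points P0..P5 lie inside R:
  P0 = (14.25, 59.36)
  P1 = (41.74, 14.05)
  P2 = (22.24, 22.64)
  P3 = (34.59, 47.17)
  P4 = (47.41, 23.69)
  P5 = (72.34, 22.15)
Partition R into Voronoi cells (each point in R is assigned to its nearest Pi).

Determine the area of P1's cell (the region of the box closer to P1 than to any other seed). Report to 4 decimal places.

1. box [0,90]×[0,83]: [(0, 0) (90, 0) (90, 83) (0, 83)]
2. ⊥bis P1·P0 via (27.995,36.705): [(0, 19.7202) (0, 0) (90, 0) (90, 74.324)]  |A|=4231.9883
3. ⊥bis P1·P2 via (31.99,18.345): [(44.485, 46.7096) (23.9088, 0) (90, 0) (90, 74.324)]  |A|=3234.9772
4. ⊥bis P1·P3 via (38.165,30.61): [(37.3117, 30.4258) (23.9088, 0) (90, 0) (90, 41.8002)]  |A|=2106.6293
5. ⊥bis P1·P4 via (44.575,18.87): [(34.7634, 24.6409) (23.9088, 0) (76.6573, 0)]  |A|=649.886
6. ⊥bis P1·P5 via (57.04,18.1): [(59.0972, 10.3284) (34.7634, 24.6409) (23.9088, 0) (61.8312, 0)]  |A|=573.3206
7. canonical 4-gon: [(59.0972, 10.3284) (34.7634, 24.6409) (23.9088, 0) (61.8312, 0)]
8. shoelace: 573.3206

Area of P1's cell: 573.3206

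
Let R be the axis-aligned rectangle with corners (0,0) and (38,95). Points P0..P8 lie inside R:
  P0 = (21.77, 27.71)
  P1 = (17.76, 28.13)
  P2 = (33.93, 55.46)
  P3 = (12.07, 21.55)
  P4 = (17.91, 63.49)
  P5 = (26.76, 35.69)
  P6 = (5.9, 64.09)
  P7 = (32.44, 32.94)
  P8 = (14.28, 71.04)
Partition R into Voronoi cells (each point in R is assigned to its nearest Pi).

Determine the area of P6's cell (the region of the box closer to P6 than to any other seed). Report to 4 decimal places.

1. box [0,38]×[0,95]: [(0, 0) (38, 0) (38, 95) (0, 95)]
2. ⊥bis P6·P0 via (13.835,45.9): [(0, 39.8648) (38, 56.4415) (38, 95) (0, 95)]  |A|=1780.1814
3. ⊥bis P6·P1 via (11.83,46.11): [(0, 42.2083) (22.0223, 49.4715) (38, 56.4415) (38, 95) (0, 95)]  |A|=1754.3761
4. ⊥bis P6·P2 via (19.915,59.775): [(0, 42.2083) (16.146, 47.5335) (30.7602, 95) (0, 95)]  |A|=1156.2284
5. ⊥bis P6·P3 via (8.985,42.82): [(0, 42.2083) (16.146, 47.5335) (30.7602, 95) (0, 95)]  |A|=1156.2284
6. ⊥bis P6·P4 via (11.905,63.79): [(0, 42.2083) (11.0082, 45.839) (13.4642, 95) (0, 95)]  |A|=621.5275
7. ⊥bis P6·P5 via (16.33,49.89): [(0, 42.2083) (10.657, 45.7231) (11.0156, 45.9865) (13.4642, 95) (0, 95)]  |A|=621.502
8. ⊥bis P6·P7 via (19.17,48.515): [(0, 42.2083) (10.657, 45.7231) (11.0156, 45.9865) (13.4642, 95) (0, 95)]  |A|=621.502
9. ⊥bis P6·P8 via (10.09,67.565): [(0, 79.7311) (0, 42.2083) (10.657, 45.7231) (11.0156, 45.9865) (11.9798, 65.2864)]  |A|=330.0082
10. canonical 5-gon: [(0, 79.7311) (0, 42.2083) (10.657, 45.7231) (11.0156, 45.9865) (11.9798, 65.2864)]
11. shoelace: 330.0082

Area of P6's cell: 330.0082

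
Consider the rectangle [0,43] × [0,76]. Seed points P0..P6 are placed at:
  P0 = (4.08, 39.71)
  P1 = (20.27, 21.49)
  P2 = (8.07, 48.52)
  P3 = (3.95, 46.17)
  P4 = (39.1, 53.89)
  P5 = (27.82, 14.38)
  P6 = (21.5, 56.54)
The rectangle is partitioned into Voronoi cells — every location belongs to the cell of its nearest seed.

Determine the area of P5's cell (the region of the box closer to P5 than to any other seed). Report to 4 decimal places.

Area of P5's cell: 665.7616

1. box [0,43]×[0,76]: [(0, 0) (43, 0) (43, 76) (0, 76)]
2. ⊥bis P5·P0 via (15.95,27.045): [(0, 12.0962) (0, 0) (43, 0) (43, 52.397)]  |A|=1386.6046
3. ⊥bis P5·P1 via (24.045,17.935): [(7.1552, 0) (43, 0) (43, 38.063)]  |A|=682.1804
4. ⊥bis P5·P2 via (17.945,31.45): [(7.1552, 0) (43, 0) (43, 38.063)]  |A|=682.1804
5. ⊥bis P5·P3 via (15.885,30.275): [(7.1552, 0) (43, 0) (43, 38.063)]  |A|=682.1804
6. ⊥bis P5·P4 via (33.46,34.135): [(38.0633, 32.8208) (7.1552, 0) (43, 0) (43, 31.4114)]  |A|=665.7616
7. ⊥bis P5·P6 via (24.66,35.46): [(38.0633, 32.8208) (7.1552, 0) (43, 0) (43, 31.4114)]  |A|=665.7616
8. canonical 4-gon: [(38.0633, 32.8208) (7.1552, 0) (43, 0) (43, 31.4114)]
9. shoelace: 665.7616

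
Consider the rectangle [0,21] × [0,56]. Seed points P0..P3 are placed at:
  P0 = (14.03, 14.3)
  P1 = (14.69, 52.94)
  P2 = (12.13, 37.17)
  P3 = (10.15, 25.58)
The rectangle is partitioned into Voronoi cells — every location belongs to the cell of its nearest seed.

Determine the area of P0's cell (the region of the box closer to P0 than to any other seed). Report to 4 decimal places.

1. box [0,21]×[0,56]: [(0, 0) (21, 0) (21, 56) (0, 56)]
2. ⊥bis P0·P1 via (14.36,33.62): [(0, 33.8653) (0, 0) (21, 0) (21, 33.5066)]  |A|=707.4046
3. ⊥bis P0·P2 via (13.08,25.735): [(0, 24.6483) (0, 0) (21, 0) (21, 26.393)]  |A|=535.9338
4. ⊥bis P0·P3 via (12.09,19.94): [(0, 15.7814) (0, 0) (21, 0) (21, 23.0048)]  |A|=407.2548
5. canonical 4-gon: [(0, 15.7814) (0, 0) (21, 0) (21, 23.0048)]
6. shoelace: 407.2548

Area of P0's cell: 407.2548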